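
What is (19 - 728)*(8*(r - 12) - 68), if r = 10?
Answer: 59556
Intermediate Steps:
(19 - 728)*(8*(r - 12) - 68) = (19 - 728)*(8*(10 - 12) - 68) = -709*(8*(-2) - 68) = -709*(-16 - 68) = -709*(-84) = 59556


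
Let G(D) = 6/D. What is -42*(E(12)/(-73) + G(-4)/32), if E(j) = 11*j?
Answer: 182007/2336 ≈ 77.914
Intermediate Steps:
-42*(E(12)/(-73) + G(-4)/32) = -42*((11*12)/(-73) + (6/(-4))/32) = -42*(132*(-1/73) + (6*(-¼))*(1/32)) = -42*(-132/73 - 3/2*1/32) = -42*(-132/73 - 3/64) = -42*(-8667/4672) = 182007/2336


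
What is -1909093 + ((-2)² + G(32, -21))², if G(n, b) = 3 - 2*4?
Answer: -1909092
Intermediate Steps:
G(n, b) = -5 (G(n, b) = 3 - 8 = -5)
-1909093 + ((-2)² + G(32, -21))² = -1909093 + ((-2)² - 5)² = -1909093 + (4 - 5)² = -1909093 + (-1)² = -1909093 + 1 = -1909092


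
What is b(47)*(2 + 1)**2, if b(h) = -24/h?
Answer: -216/47 ≈ -4.5957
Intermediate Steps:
b(47)*(2 + 1)**2 = (-24/47)*(2 + 1)**2 = -24*1/47*3**2 = -24/47*9 = -216/47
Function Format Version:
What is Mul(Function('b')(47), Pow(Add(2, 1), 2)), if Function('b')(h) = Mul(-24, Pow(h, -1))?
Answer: Rational(-216, 47) ≈ -4.5957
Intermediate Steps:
Mul(Function('b')(47), Pow(Add(2, 1), 2)) = Mul(Mul(-24, Pow(47, -1)), Pow(Add(2, 1), 2)) = Mul(Mul(-24, Rational(1, 47)), Pow(3, 2)) = Mul(Rational(-24, 47), 9) = Rational(-216, 47)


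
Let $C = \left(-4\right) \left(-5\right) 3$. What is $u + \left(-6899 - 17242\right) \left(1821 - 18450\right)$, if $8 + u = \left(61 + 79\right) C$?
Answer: $401449081$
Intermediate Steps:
$C = 60$ ($C = 20 \cdot 3 = 60$)
$u = 8392$ ($u = -8 + \left(61 + 79\right) 60 = -8 + 140 \cdot 60 = -8 + 8400 = 8392$)
$u + \left(-6899 - 17242\right) \left(1821 - 18450\right) = 8392 + \left(-6899 - 17242\right) \left(1821 - 18450\right) = 8392 - -401440689 = 8392 + 401440689 = 401449081$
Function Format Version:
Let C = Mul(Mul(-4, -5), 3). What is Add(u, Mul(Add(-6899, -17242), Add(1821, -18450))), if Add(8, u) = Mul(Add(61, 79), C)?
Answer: 401449081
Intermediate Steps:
C = 60 (C = Mul(20, 3) = 60)
u = 8392 (u = Add(-8, Mul(Add(61, 79), 60)) = Add(-8, Mul(140, 60)) = Add(-8, 8400) = 8392)
Add(u, Mul(Add(-6899, -17242), Add(1821, -18450))) = Add(8392, Mul(Add(-6899, -17242), Add(1821, -18450))) = Add(8392, Mul(-24141, -16629)) = Add(8392, 401440689) = 401449081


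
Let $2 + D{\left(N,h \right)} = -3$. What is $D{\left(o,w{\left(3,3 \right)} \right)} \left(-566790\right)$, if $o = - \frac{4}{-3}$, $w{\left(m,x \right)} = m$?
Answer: $2833950$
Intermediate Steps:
$o = \frac{4}{3}$ ($o = \left(-4\right) \left(- \frac{1}{3}\right) = \frac{4}{3} \approx 1.3333$)
$D{\left(N,h \right)} = -5$ ($D{\left(N,h \right)} = -2 - 3 = -5$)
$D{\left(o,w{\left(3,3 \right)} \right)} \left(-566790\right) = \left(-5\right) \left(-566790\right) = 2833950$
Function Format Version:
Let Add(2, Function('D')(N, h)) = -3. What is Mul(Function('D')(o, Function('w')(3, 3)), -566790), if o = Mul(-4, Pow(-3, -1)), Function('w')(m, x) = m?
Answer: 2833950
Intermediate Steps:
o = Rational(4, 3) (o = Mul(-4, Rational(-1, 3)) = Rational(4, 3) ≈ 1.3333)
Function('D')(N, h) = -5 (Function('D')(N, h) = Add(-2, -3) = -5)
Mul(Function('D')(o, Function('w')(3, 3)), -566790) = Mul(-5, -566790) = 2833950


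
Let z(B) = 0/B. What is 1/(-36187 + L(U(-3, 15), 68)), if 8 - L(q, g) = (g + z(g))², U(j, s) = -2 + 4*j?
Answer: -1/40803 ≈ -2.4508e-5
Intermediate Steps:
z(B) = 0
L(q, g) = 8 - g² (L(q, g) = 8 - (g + 0)² = 8 - g²)
1/(-36187 + L(U(-3, 15), 68)) = 1/(-36187 + (8 - 1*68²)) = 1/(-36187 + (8 - 1*4624)) = 1/(-36187 + (8 - 4624)) = 1/(-36187 - 4616) = 1/(-40803) = -1/40803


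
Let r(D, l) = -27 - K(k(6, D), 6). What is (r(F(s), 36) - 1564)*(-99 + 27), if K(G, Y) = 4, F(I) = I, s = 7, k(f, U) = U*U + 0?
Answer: 114840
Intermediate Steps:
k(f, U) = U² (k(f, U) = U² + 0 = U²)
r(D, l) = -31 (r(D, l) = -27 - 1*4 = -27 - 4 = -31)
(r(F(s), 36) - 1564)*(-99 + 27) = (-31 - 1564)*(-99 + 27) = -1595*(-72) = 114840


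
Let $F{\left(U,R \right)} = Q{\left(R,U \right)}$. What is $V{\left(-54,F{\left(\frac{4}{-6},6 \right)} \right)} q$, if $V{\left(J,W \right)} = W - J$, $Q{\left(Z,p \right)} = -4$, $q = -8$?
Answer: $-400$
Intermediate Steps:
$F{\left(U,R \right)} = -4$
$V{\left(-54,F{\left(\frac{4}{-6},6 \right)} \right)} q = \left(-4 - -54\right) \left(-8\right) = \left(-4 + 54\right) \left(-8\right) = 50 \left(-8\right) = -400$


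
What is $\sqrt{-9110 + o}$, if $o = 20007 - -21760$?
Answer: $17 \sqrt{113} \approx 180.71$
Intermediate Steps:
$o = 41767$ ($o = 20007 + 21760 = 41767$)
$\sqrt{-9110 + o} = \sqrt{-9110 + 41767} = \sqrt{32657} = 17 \sqrt{113}$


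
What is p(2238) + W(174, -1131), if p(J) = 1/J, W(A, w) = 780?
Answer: 1745641/2238 ≈ 780.00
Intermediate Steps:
p(2238) + W(174, -1131) = 1/2238 + 780 = 1745641/2238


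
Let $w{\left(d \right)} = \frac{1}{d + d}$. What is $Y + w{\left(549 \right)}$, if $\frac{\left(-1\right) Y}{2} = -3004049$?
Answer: $\frac{6596891605}{1098} \approx 6.0081 \cdot 10^{6}$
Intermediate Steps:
$w{\left(d \right)} = \frac{1}{2 d}$
$Y = 6008098$ ($Y = \left(-2\right) \left(-3004049\right) = 6008098$)
$Y + w{\left(549 \right)} = 6008098 + \frac{1}{2 \cdot 549} = 6008098 + \frac{1}{2} \cdot \frac{1}{549} = 6008098 + \frac{1}{1098} = \frac{6596891605}{1098}$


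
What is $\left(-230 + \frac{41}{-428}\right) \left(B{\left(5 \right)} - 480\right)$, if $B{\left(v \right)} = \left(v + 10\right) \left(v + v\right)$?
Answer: $\frac{16249365}{214} \approx 75932.0$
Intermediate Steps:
$B{\left(v \right)} = 2 v \left(10 + v\right)$ ($B{\left(v \right)} = \left(10 + v\right) 2 v = 2 v \left(10 + v\right)$)
$\left(-230 + \frac{41}{-428}\right) \left(B{\left(5 \right)} - 480\right) = \left(-230 + \frac{41}{-428}\right) \left(2 \cdot 5 \left(10 + 5\right) - 480\right) = \left(-230 + 41 \left(- \frac{1}{428}\right)\right) \left(2 \cdot 5 \cdot 15 - 480\right) = \left(-230 - \frac{41}{428}\right) \left(150 - 480\right) = \left(- \frac{98481}{428}\right) \left(-330\right) = \frac{16249365}{214}$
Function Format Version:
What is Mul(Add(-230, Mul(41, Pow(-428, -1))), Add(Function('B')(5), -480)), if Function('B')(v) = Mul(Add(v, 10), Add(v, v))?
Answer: Rational(16249365, 214) ≈ 75932.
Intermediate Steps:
Function('B')(v) = Mul(2, v, Add(10, v)) (Function('B')(v) = Mul(Add(10, v), Mul(2, v)) = Mul(2, v, Add(10, v)))
Mul(Add(-230, Mul(41, Pow(-428, -1))), Add(Function('B')(5), -480)) = Mul(Add(-230, Mul(41, Pow(-428, -1))), Add(Mul(2, 5, Add(10, 5)), -480)) = Mul(Add(-230, Mul(41, Rational(-1, 428))), Add(Mul(2, 5, 15), -480)) = Mul(Add(-230, Rational(-41, 428)), Add(150, -480)) = Mul(Rational(-98481, 428), -330) = Rational(16249365, 214)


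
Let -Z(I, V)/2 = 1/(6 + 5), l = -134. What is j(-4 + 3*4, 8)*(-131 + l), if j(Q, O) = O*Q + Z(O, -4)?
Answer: -186030/11 ≈ -16912.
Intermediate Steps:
Z(I, V) = -2/11 (Z(I, V) = -2/(6 + 5) = -2/11)
j(Q, O) = -2/11 + O*Q (j(Q, O) = O*Q - 2/11 = -2/11 + O*Q)
j(-4 + 3*4, 8)*(-131 + l) = (-2/11 + 8*(-4 + 3*4))*(-131 - 134) = (-2/11 + 8*(-4 + 12))*(-265) = (-2/11 + 8*8)*(-265) = (-2/11 + 64)*(-265) = (702/11)*(-265) = -186030/11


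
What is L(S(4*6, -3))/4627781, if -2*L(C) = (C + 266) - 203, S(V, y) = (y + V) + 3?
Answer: -87/9255562 ≈ -9.3998e-6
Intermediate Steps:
S(V, y) = 3 + V + y (S(V, y) = (V + y) + 3 = 3 + V + y)
L(C) = -63/2 - C/2 (L(C) = -((C + 266) - 203)/2 = -((266 + C) - 203)/2 = -(63 + C)/2 = -63/2 - C/2)
L(S(4*6, -3))/4627781 = (-63/2 - (3 + 4*6 - 3)/2)/4627781 = (-63/2 - (3 + 24 - 3)/2)*(1/4627781) = (-63/2 - ½*24)*(1/4627781) = (-63/2 - 12)*(1/4627781) = -87/2*1/4627781 = -87/9255562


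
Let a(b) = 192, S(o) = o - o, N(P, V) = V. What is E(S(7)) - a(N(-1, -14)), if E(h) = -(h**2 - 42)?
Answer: -150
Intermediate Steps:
S(o) = 0
E(h) = 42 - h**2 (E(h) = -(-42 + h**2) = 42 - h**2)
E(S(7)) - a(N(-1, -14)) = (42 - 1*0**2) - 1*192 = (42 - 1*0) - 192 = (42 + 0) - 192 = 42 - 192 = -150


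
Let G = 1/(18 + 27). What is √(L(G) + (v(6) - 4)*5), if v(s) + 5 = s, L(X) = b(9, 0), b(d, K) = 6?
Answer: 3*I ≈ 3.0*I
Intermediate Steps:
G = 1/45 ≈ 0.022222
L(X) = 6
v(s) = -5 + s
√(L(G) + (v(6) - 4)*5) = √(6 + ((-5 + 6) - 4)*5) = √(6 + (1 - 4)*5) = √(6 - 3*5) = √(6 - 15) = √(-9) = 3*I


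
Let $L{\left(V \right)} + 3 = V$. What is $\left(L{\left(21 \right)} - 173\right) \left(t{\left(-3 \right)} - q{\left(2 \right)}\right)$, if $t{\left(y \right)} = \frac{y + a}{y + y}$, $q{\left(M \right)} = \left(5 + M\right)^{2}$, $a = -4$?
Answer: $\frac{44485}{6} \approx 7414.2$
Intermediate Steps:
$L{\left(V \right)} = -3 + V$
$t{\left(y \right)} = \frac{-4 + y}{2 y}$ ($t{\left(y \right)} = \frac{y - 4}{y + y} = \frac{-4 + y}{2 y}$)
$\left(L{\left(21 \right)} - 173\right) \left(t{\left(-3 \right)} - q{\left(2 \right)}\right) = \left(\left(-3 + 21\right) - 173\right) \left(\frac{-4 - 3}{2 \left(-3\right)} - \left(5 + 2\right)^{2}\right) = \left(18 - 173\right) \left(\frac{1}{2} \left(- \frac{1}{3}\right) \left(-7\right) - 7^{2}\right) = - 155 \left(\frac{7}{6} - 49\right) = \left(-155\right) \left(- \frac{287}{6}\right) = \frac{44485}{6}$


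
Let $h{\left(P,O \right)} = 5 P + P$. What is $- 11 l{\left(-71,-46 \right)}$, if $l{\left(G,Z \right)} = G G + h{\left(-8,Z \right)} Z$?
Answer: $-79739$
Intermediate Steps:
$h{\left(P,O \right)} = 6 P$
$l{\left(G,Z \right)} = G^{2} - 48 Z$ ($l{\left(G,Z \right)} = G G + 6 \left(-8\right) Z = G^{2} - 48 Z$)
$- 11 l{\left(-71,-46 \right)} = - 11 \left(\left(-71\right)^{2} - -2208\right) = - 11 \left(5041 + 2208\right) = \left(-11\right) 7249 = -79739$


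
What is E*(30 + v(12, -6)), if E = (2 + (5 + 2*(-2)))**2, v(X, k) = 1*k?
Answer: 216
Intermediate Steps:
v(X, k) = k
E = 9 (E = (2 + (5 - 4))**2 = (2 + 1)**2 = 3**2 = 9)
E*(30 + v(12, -6)) = 9*(30 - 6) = 9*24 = 216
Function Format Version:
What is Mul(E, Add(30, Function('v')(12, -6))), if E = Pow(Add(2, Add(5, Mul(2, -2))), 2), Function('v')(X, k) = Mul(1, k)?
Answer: 216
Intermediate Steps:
Function('v')(X, k) = k
E = 9 (E = Pow(Add(2, Add(5, -4)), 2) = Pow(Add(2, 1), 2) = Pow(3, 2) = 9)
Mul(E, Add(30, Function('v')(12, -6))) = Mul(9, Add(30, -6)) = Mul(9, 24) = 216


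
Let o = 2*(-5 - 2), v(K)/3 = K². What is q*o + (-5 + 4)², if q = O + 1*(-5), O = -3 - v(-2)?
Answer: 281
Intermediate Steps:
v(K) = 3*K²
O = -15 (O = -3 - 3*(-2)² = -3 - 3*4 = -3 - 1*12 = -3 - 12 = -15)
o = -14 (o = 2*(-7) = -14)
q = -20 (q = -15 + 1*(-5) = -15 - 5 = -20)
q*o + (-5 + 4)² = -20*(-14) + (-5 + 4)² = 280 + (-1)² = 280 + 1 = 281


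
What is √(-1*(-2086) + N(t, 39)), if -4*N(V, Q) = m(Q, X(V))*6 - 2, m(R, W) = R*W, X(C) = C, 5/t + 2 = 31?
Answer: 2*√436566/29 ≈ 45.568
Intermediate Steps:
t = 5/29 (t = 5/(-2 + 31) = 5/29 ≈ 0.17241)
N(V, Q) = ½ - 3*Q*V/2 (N(V, Q) = -((Q*V)*6 - 2)/4 = -(6*Q*V - 2)/4 = -(-2 + 6*Q*V)/4 = ½ - 3*Q*V/2)
√(-1*(-2086) + N(t, 39)) = √(-1*(-2086) + (½ - 3/2*39*5/29)) = √(2086 + (½ - 585/58)) = √(2086 - 278/29) = √(60216/29) = 2*√436566/29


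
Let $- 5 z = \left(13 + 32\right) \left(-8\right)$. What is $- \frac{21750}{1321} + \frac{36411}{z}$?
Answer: $\frac{15510977}{31704} \approx 489.24$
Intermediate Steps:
$z = 72$ ($z = - \frac{\left(13 + 32\right) \left(-8\right)}{5} = - \frac{45 \left(-8\right)}{5} = \left(- \frac{1}{5}\right) \left(-360\right) = 72$)
$- \frac{21750}{1321} + \frac{36411}{z} = - \frac{21750}{1321} + \frac{36411}{72} = \left(-21750\right) \frac{1}{1321} + 36411 \cdot \frac{1}{72} = - \frac{21750}{1321} + \frac{12137}{24} = \frac{15510977}{31704}$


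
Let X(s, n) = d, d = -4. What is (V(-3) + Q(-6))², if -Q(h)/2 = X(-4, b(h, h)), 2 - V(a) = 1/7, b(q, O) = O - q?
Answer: 4761/49 ≈ 97.163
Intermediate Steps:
X(s, n) = -4
V(a) = 13/7 (V(a) = 2 - 1/7 = 2 - 1*⅐ = 2 - ⅐ = 13/7)
Q(h) = 8 (Q(h) = -2*(-4) = 8)
(V(-3) + Q(-6))² = (13/7 + 8)² = (69/7)² = 4761/49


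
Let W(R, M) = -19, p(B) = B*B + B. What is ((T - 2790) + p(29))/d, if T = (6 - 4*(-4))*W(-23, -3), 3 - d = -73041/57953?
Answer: -67747057/123450 ≈ -548.78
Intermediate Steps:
d = 246900/57953 (d = 3 - (-73041)/57953 = 3 - 1*(-73041/57953) = 3 + 73041/57953 = 246900/57953 ≈ 4.2603)
p(B) = B + B**2 (p(B) = B**2 + B = B + B**2)
T = -418 (T = (6 - 4*(-4))*(-19) = (6 + 16)*(-19) = 22*(-19) = -418)
((T - 2790) + p(29))/d = ((-418 - 2790) + 29*(1 + 29))/(246900/57953) = (-3208 + 29*30)*(57953/246900) = (-3208 + 870)*(57953/246900) = -2338*57953/246900 = -67747057/123450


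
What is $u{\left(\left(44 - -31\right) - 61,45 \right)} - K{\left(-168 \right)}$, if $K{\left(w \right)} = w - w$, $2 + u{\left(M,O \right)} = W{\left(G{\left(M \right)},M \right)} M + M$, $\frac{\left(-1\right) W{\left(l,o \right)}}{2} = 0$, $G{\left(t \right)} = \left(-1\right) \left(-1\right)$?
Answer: $12$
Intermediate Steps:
$G{\left(t \right)} = 1$
$W{\left(l,o \right)} = 0$ ($W{\left(l,o \right)} = \left(-2\right) 0 = 0$)
$u{\left(M,O \right)} = -2 + M$ ($u{\left(M,O \right)} = -2 + \left(0 M + M\right) = -2 + \left(0 + M\right) = -2 + M$)
$K{\left(w \right)} = 0$
$u{\left(\left(44 - -31\right) - 61,45 \right)} - K{\left(-168 \right)} = \left(-2 + \left(\left(44 - -31\right) - 61\right)\right) - 0 = \left(-2 + \left(\left(44 + 31\right) - 61\right)\right) + 0 = \left(-2 + \left(75 - 61\right)\right) + 0 = \left(-2 + 14\right) + 0 = 12 + 0 = 12$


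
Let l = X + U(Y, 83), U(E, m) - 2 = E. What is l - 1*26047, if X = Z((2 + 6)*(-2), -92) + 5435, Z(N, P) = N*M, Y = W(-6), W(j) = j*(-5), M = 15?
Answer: -20820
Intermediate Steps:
W(j) = -5*j
Y = 30 (Y = -5*(-6) = 30)
U(E, m) = 2 + E
Z(N, P) = 15*N (Z(N, P) = N*15 = 15*N)
X = 5195 (X = 15*((2 + 6)*(-2)) + 5435 = 15*(8*(-2)) + 5435 = 15*(-16) + 5435 = -240 + 5435 = 5195)
l = 5227 (l = 5195 + (2 + 30) = 5195 + 32 = 5227)
l - 1*26047 = 5227 - 1*26047 = 5227 - 26047 = -20820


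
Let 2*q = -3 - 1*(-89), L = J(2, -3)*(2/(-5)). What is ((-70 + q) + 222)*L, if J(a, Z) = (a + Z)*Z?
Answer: -234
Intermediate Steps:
J(a, Z) = Z*(Z + a) (J(a, Z) = (Z + a)*Z = Z*(Z + a))
L = -6/5 (L = (-3*(-3 + 2))*(2/(-5)) = (-3*(-1))*(2*(-1/5)) = 3*(-2/5) = -6/5 ≈ -1.2000)
q = 43 (q = (-3 - 1*(-89))/2 = (-3 + 89)/2 = (1/2)*86 = 43)
((-70 + q) + 222)*L = ((-70 + 43) + 222)*(-6/5) = (-27 + 222)*(-6/5) = 195*(-6/5) = -234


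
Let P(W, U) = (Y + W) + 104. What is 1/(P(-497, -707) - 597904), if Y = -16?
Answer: -1/598313 ≈ -1.6714e-6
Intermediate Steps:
P(W, U) = 88 + W (P(W, U) = (-16 + W) + 104 = 88 + W)
1/(P(-497, -707) - 597904) = 1/((88 - 497) - 597904) = 1/(-409 - 597904) = 1/(-598313) = -1/598313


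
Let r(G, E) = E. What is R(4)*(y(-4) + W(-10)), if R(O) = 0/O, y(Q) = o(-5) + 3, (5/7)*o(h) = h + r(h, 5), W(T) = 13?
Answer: 0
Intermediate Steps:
o(h) = 7 + 7*h/5 (o(h) = 7*(h + 5)/5 = 7*(5 + h)/5 = 7 + 7*h/5)
y(Q) = 3 (y(Q) = (7 + (7/5)*(-5)) + 3 = (7 - 7) + 3 = 0 + 3 = 3)
R(O) = 0
R(4)*(y(-4) + W(-10)) = 0*(3 + 13) = 0*16 = 0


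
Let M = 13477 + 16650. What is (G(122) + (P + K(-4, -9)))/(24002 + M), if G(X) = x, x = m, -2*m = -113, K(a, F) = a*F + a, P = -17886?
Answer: -11865/36086 ≈ -0.32880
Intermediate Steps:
M = 30127
K(a, F) = a + F*a (K(a, F) = F*a + a = a + F*a)
m = 113/2 (m = -½*(-113) = 113/2 ≈ 56.500)
x = 113/2 ≈ 56.500
G(X) = 113/2
(G(122) + (P + K(-4, -9)))/(24002 + M) = (113/2 + (-17886 - 4*(1 - 9)))/(24002 + 30127) = (113/2 + (-17886 - 4*(-8)))/54129 = (113/2 + (-17886 + 32))*(1/54129) = (113/2 - 17854)*(1/54129) = -35595/2*1/54129 = -11865/36086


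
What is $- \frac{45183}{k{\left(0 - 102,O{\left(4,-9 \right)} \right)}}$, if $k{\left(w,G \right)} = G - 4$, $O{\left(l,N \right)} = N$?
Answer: $\frac{45183}{13} \approx 3475.6$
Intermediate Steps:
$k{\left(w,G \right)} = -4 + G$
$- \frac{45183}{k{\left(0 - 102,O{\left(4,-9 \right)} \right)}} = - \frac{45183}{-4 - 9} = - \frac{45183}{-13} = \left(-45183\right) \left(- \frac{1}{13}\right) = \frac{45183}{13}$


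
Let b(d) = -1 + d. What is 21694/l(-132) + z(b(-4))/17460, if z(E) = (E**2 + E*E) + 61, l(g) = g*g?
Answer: 5287657/4225320 ≈ 1.2514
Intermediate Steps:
l(g) = g**2
z(E) = 61 + 2*E**2 (z(E) = (E**2 + E**2) + 61 = 2*E**2 + 61 = 61 + 2*E**2)
21694/l(-132) + z(b(-4))/17460 = 21694/((-132)**2) + (61 + 2*(-1 - 4)**2)/17460 = 21694/17424 + (61 + 2*(-5)**2)*(1/17460) = 21694*(1/17424) + (61 + 2*25)*(1/17460) = 10847/8712 + (61 + 50)*(1/17460) = 10847/8712 + 111*(1/17460) = 10847/8712 + 37/5820 = 5287657/4225320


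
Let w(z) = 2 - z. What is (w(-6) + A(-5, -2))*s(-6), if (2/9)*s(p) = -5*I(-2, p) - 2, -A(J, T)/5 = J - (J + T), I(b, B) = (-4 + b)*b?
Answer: 558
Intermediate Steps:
I(b, B) = b*(-4 + b)
A(J, T) = 5*T (A(J, T) = -5*(J - (J + T)) = -5*(J + (-J - T)) = -(-5)*T = 5*T)
s(p) = -279 (s(p) = 9*(-(-10)*(-4 - 2) - 2)/2 = 9*(-(-10)*(-6) - 2)/2 = 9*(-5*12 - 2)/2 = 9*(-60 - 2)/2 = (9/2)*(-62) = -279)
(w(-6) + A(-5, -2))*s(-6) = ((2 - 1*(-6)) + 5*(-2))*(-279) = ((2 + 6) - 10)*(-279) = (8 - 10)*(-279) = -2*(-279) = 558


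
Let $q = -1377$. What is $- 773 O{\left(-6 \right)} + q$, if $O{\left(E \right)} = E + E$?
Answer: $7899$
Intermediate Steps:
$O{\left(E \right)} = 2 E$
$- 773 O{\left(-6 \right)} + q = - 773 \cdot 2 \left(-6\right) - 1377 = \left(-773\right) \left(-12\right) - 1377 = 9276 - 1377 = 7899$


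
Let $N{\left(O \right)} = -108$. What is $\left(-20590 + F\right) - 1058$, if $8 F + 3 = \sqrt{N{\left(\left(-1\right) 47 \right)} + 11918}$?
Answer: $- \frac{173187}{8} + \frac{\sqrt{11810}}{8} \approx -21635.0$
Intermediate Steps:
$F = - \frac{3}{8} + \frac{\sqrt{11810}}{8}$ ($F = - \frac{3}{8} + \frac{\sqrt{-108 + 11918}}{8} = - \frac{3}{8} + \frac{\sqrt{11810}}{8} \approx 13.209$)
$\left(-20590 + F\right) - 1058 = \left(-20590 - \left(\frac{3}{8} - \frac{\sqrt{11810}}{8}\right)\right) - 1058 = \left(- \frac{164723}{8} + \frac{\sqrt{11810}}{8}\right) - 1058 = - \frac{173187}{8} + \frac{\sqrt{11810}}{8}$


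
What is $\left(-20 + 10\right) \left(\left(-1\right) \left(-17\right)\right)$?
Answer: $-170$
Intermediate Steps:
$\left(-20 + 10\right) \left(\left(-1\right) \left(-17\right)\right) = \left(-10\right) 17 = -170$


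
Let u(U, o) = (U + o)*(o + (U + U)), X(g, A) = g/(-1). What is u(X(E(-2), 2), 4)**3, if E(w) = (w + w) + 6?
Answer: 0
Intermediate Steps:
E(w) = 6 + 2*w (E(w) = 2*w + 6 = 6 + 2*w)
X(g, A) = -g (X(g, A) = g*(-1) = -g)
u(U, o) = (U + o)*(o + 2*U)
u(X(E(-2), 2), 4)**3 = (4**2 + 2*(-(6 + 2*(-2)))**2 + 3*(-(6 + 2*(-2)))*4)**3 = (16 + 2*(-(6 - 4))**2 + 3*(-(6 - 4))*4)**3 = (16 + 2*(-1*2)**2 + 3*(-1*2)*4)**3 = (16 + 2*(-2)**2 + 3*(-2)*4)**3 = (16 + 2*4 - 24)**3 = (16 + 8 - 24)**3 = 0**3 = 0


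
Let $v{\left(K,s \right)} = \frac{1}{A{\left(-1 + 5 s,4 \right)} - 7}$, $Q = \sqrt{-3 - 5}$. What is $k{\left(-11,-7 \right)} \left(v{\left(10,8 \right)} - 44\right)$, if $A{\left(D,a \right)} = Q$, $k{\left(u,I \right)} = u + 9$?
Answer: $\frac{5030}{57} + \frac{4 i \sqrt{2}}{57} \approx 88.246 + 0.099243 i$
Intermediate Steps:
$k{\left(u,I \right)} = 9 + u$
$Q = 2 i \sqrt{2}$ ($Q = \sqrt{-8} = 2 i \sqrt{2} \approx 2.8284 i$)
$A{\left(D,a \right)} = 2 i \sqrt{2}$
$v{\left(K,s \right)} = \frac{1}{-7 + 2 i \sqrt{2}}$ ($v{\left(K,s \right)} = \frac{1}{2 i \sqrt{2} - 7} = \frac{1}{-7 + 2 i \sqrt{2}}$)
$k{\left(-11,-7 \right)} \left(v{\left(10,8 \right)} - 44\right) = \left(9 - 11\right) \left(\left(- \frac{7}{57} - \frac{2 i \sqrt{2}}{57}\right) - 44\right) = - 2 \left(- \frac{2515}{57} - \frac{2 i \sqrt{2}}{57}\right) = \frac{5030}{57} + \frac{4 i \sqrt{2}}{57}$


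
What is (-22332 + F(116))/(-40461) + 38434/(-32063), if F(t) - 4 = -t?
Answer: -835456102/1297301043 ≈ -0.64400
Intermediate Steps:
F(t) = 4 - t
(-22332 + F(116))/(-40461) + 38434/(-32063) = (-22332 + (4 - 1*116))/(-40461) + 38434/(-32063) = (-22332 + (4 - 116))*(-1/40461) + 38434*(-1/32063) = (-22332 - 112)*(-1/40461) - 38434/32063 = -22444*(-1/40461) - 38434/32063 = 22444/40461 - 38434/32063 = -835456102/1297301043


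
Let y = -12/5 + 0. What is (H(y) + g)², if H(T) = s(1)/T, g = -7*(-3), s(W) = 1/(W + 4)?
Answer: 63001/144 ≈ 437.51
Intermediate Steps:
s(W) = 1/(4 + W)
y = -12/5 (y = -12/5 + 0 = -12/5 ≈ -2.4000)
g = 21
H(T) = 1/(5*T) (H(T) = 1/((4 + 1)*T) = 1/(5*T))
(H(y) + g)² = (1/(5*(-12/5)) + 21)² = ((⅕)*(-5/12) + 21)² = (-1/12 + 21)² = (251/12)² = 63001/144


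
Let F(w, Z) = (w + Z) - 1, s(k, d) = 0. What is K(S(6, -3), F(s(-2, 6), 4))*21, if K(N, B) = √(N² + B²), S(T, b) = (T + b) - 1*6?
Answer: 63*√2 ≈ 89.095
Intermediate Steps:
S(T, b) = -6 + T + b (S(T, b) = (T + b) - 6 = -6 + T + b)
F(w, Z) = -1 + Z + w (F(w, Z) = (Z + w) - 1 = -1 + Z + w)
K(N, B) = √(B² + N²)
K(S(6, -3), F(s(-2, 6), 4))*21 = √((-1 + 4 + 0)² + (-6 + 6 - 3)²)*21 = √(3² + (-3)²)*21 = √(9 + 9)*21 = √18*21 = (3*√2)*21 = 63*√2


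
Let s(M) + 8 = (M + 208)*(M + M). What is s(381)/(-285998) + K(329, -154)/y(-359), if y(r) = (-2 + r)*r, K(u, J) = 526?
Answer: -29007446121/18532527401 ≈ -1.5652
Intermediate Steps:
s(M) = -8 + 2*M*(208 + M) (s(M) = -8 + (M + 208)*(M + M) = -8 + (208 + M)*(2*M) = -8 + 2*M*(208 + M))
y(r) = r*(-2 + r)
s(381)/(-285998) + K(329, -154)/y(-359) = (-8 + 2*381² + 416*381)/(-285998) + 526/((-359*(-2 - 359))) = (-8 + 2*145161 + 158496)*(-1/285998) + 526/((-359*(-361))) = (-8 + 290322 + 158496)*(-1/285998) + 526/129599 = 448810*(-1/285998) + 526*(1/129599) = -224405/142999 + 526/129599 = -29007446121/18532527401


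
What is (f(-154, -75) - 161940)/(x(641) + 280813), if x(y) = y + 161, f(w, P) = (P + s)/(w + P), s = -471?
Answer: -37083714/64489835 ≈ -0.57503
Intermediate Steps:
f(w, P) = (-471 + P)/(P + w) (f(w, P) = (P - 471)/(w + P) = (-471 + P)/(P + w))
x(y) = 161 + y
(f(-154, -75) - 161940)/(x(641) + 280813) = ((-471 - 75)/(-75 - 154) - 161940)/((161 + 641) + 280813) = (-546/(-229) - 161940)/(802 + 280813) = (-1/229*(-546) - 161940)/281615 = (546/229 - 161940)*(1/281615) = -37083714/229*1/281615 = -37083714/64489835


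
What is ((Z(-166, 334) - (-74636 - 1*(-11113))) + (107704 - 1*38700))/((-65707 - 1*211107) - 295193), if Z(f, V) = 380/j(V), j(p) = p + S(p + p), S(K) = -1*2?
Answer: -3666612/15825527 ≈ -0.23169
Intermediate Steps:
S(K) = -2
j(p) = -2 + p (j(p) = p - 2 = -2 + p)
Z(f, V) = 380/(-2 + V)
((Z(-166, 334) - (-74636 - 1*(-11113))) + (107704 - 1*38700))/((-65707 - 1*211107) - 295193) = ((380/(-2 + 334) - (-74636 - 1*(-11113))) + (107704 - 1*38700))/((-65707 - 1*211107) - 295193) = ((380/332 - (-74636 + 11113)) + (107704 - 38700))/((-65707 - 211107) - 295193) = ((380*(1/332) - 1*(-63523)) + 69004)/(-276814 - 295193) = ((95/83 + 63523) + 69004)/(-572007) = (5272504/83 + 69004)*(-1/572007) = (10999836/83)*(-1/572007) = -3666612/15825527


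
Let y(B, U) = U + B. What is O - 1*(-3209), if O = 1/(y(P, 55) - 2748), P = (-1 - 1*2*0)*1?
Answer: 8645045/2694 ≈ 3209.0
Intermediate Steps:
P = -1 (P = (-1 - 2*0)*1 = (-1 + 0)*1 = -1*1 = -1)
y(B, U) = B + U
O = -1/2694 (O = 1/((-1 + 55) - 2748) = 1/(54 - 2748) = 1/(-2694) = -1/2694 ≈ -0.00037120)
O - 1*(-3209) = -1/2694 - 1*(-3209) = -1/2694 + 3209 = 8645045/2694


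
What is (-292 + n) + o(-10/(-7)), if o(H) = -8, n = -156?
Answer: -456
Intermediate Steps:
(-292 + n) + o(-10/(-7)) = (-292 - 156) - 8 = -448 - 8 = -456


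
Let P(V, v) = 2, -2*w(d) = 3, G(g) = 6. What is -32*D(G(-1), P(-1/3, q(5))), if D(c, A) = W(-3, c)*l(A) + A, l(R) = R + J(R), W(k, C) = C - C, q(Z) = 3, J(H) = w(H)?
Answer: -64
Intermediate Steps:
w(d) = -3/2 (w(d) = -1/2*3 = -3/2)
J(H) = -3/2
W(k, C) = 0
l(R) = -3/2 + R (l(R) = R - 3/2 = -3/2 + R)
D(c, A) = A (D(c, A) = 0*(-3/2 + A) + A = 0 + A = A)
-32*D(G(-1), P(-1/3, q(5))) = -32*2 = -64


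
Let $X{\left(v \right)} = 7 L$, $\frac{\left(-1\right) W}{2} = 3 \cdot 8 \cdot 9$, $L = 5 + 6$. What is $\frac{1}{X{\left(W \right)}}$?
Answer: $\frac{1}{77} \approx 0.012987$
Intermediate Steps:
$L = 11$
$W = -432$ ($W = - 2 \cdot 3 \cdot 8 \cdot 9 = - 2 \cdot 24 \cdot 9 = \left(-2\right) 216 = -432$)
$X{\left(v \right)} = 77$ ($X{\left(v \right)} = 7 \cdot 11 = 77$)
$\frac{1}{X{\left(W \right)}} = \frac{1}{77}$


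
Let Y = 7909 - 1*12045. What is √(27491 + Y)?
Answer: 3*√2595 ≈ 152.82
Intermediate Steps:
Y = -4136 (Y = 7909 - 12045 = -4136)
√(27491 + Y) = √(27491 - 4136) = √23355 = 3*√2595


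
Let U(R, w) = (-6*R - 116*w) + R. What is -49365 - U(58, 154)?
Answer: -31211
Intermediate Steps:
U(R, w) = -116*w - 5*R (U(R, w) = (-116*w - 6*R) + R = -116*w - 5*R)
-49365 - U(58, 154) = -49365 - (-116*154 - 5*58) = -49365 - (-17864 - 290) = -49365 - 1*(-18154) = -49365 + 18154 = -31211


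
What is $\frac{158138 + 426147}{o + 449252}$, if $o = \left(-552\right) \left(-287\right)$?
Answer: $\frac{584285}{607676} \approx 0.96151$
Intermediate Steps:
$o = 158424$
$\frac{158138 + 426147}{o + 449252} = \frac{158138 + 426147}{158424 + 449252} = \frac{584285}{607676}$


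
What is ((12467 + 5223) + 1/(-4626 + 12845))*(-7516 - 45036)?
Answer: -7640751321272/8219 ≈ -9.2964e+8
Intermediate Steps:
((12467 + 5223) + 1/(-4626 + 12845))*(-7516 - 45036) = (17690 + 1/8219)*(-52552) = (145394111/8219)*(-52552) = -7640751321272/8219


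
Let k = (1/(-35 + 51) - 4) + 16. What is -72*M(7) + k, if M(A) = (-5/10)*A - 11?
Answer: 16897/16 ≈ 1056.1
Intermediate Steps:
M(A) = -11 - A/2 (M(A) = (-5*⅒)*A - 11 = -A/2 - 11 = -11 - A/2)
k = 193/16 (k = (1/16 - 4) + 16 = -63/16 + 16 = 193/16 ≈ 12.063)
-72*M(7) + k = -72*(-11 - ½*7) + 193/16 = -72*(-11 - 7/2) + 193/16 = -72*(-29/2) + 193/16 = 1044 + 193/16 = 16897/16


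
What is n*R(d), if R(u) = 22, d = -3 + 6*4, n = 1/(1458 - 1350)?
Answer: 11/54 ≈ 0.20370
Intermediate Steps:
n = 1/108 ≈ 0.0092593
d = 21 (d = -3 + 24 = 21)
n*R(d) = (1/108)*22 = 11/54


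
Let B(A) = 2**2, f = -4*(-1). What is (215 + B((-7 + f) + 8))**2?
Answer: 47961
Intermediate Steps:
f = 4
B(A) = 4
(215 + B((-7 + f) + 8))**2 = (215 + 4)**2 = 219**2 = 47961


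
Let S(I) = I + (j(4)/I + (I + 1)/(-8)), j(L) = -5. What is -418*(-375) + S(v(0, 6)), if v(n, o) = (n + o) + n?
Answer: 3762103/24 ≈ 1.5675e+5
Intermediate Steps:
v(n, o) = o + 2*n
S(I) = -1/8 - 5/I + 7*I/8 (S(I) = I + (-5/I + (I + 1)/(-8)) = I + (-5/I + (1 + I)*(-1/8)) = I + (-5/I + (-1/8 - I/8)) = I + (-1/8 - 5/I - I/8) = -1/8 - 5/I + 7*I/8)
-418*(-375) + S(v(0, 6)) = -418*(-375) + (-40 + (6 + 2*0)*(-1 + 7*(6 + 2*0)))/(8*(6 + 2*0)) = 156750 + (-40 + (6 + 0)*(-1 + 7*(6 + 0)))/(8*(6 + 0)) = 156750 + (1/8)*(-40 + 6*(-1 + 7*6))/6 = 156750 + (1/8)*(1/6)*(-40 + 6*(-1 + 42)) = 156750 + (1/8)*(1/6)*(-40 + 6*41) = 156750 + (1/8)*(1/6)*(-40 + 246) = 156750 + (1/8)*(1/6)*206 = 156750 + 103/24 = 3762103/24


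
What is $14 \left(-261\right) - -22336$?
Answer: $18682$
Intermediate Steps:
$14 \left(-261\right) - -22336 = -3654 + 22336 = 18682$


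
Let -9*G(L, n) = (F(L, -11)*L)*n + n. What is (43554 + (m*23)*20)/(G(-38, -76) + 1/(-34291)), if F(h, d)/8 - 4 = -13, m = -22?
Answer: 10318367646/7132939483 ≈ 1.4466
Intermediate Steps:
F(h, d) = -72 (F(h, d) = 32 + 8*(-13) = 32 - 104 = -72)
G(L, n) = -n/9 + 8*L*n (G(L, n) = -((-72*L)*n + n)/9 = -(-72*L*n + n)/9 = -(n - 72*L*n)/9 = -n/9 + 8*L*n)
(43554 + (m*23)*20)/(G(-38, -76) + 1/(-34291)) = (43554 - 22*23*20)/((1/9)*(-76)*(-1 + 72*(-38)) + 1/(-34291)) = (43554 - 506*20)/((1/9)*(-76)*(-1 - 2736) - 1/34291) = (43554 - 10120)/((1/9)*(-76)*(-2737) - 1/34291) = 33434/(208012/9 - 1/34291) = 33434/(7132939483/308619) = 33434*(308619/7132939483) = 10318367646/7132939483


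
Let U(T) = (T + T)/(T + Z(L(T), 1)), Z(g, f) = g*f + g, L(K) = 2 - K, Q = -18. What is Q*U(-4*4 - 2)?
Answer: 324/11 ≈ 29.455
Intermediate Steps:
Z(g, f) = g + f*g (Z(g, f) = f*g + g = g + f*g)
U(T) = 2*T/(4 - T) (U(T) = (T + T)/(T + (2 - T)*(1 + 1)) = (2*T)/(T + (2 - T)*2) = (2*T)/(T + (4 - 2*T)) = (2*T)/(4 - T) = 2*T/(4 - T))
Q*U(-4*4 - 2) = -36*(-4*4 - 2)/(4 - (-4*4 - 2)) = -36*(-16 - 2)/(4 - (-16 - 2)) = -36*(-18)/(4 - 1*(-18)) = -36*(-18)/(4 + 18) = -36*(-18)/22 = -18*(-18/11) = 324/11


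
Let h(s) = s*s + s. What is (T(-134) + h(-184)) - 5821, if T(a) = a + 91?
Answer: 27808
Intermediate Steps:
h(s) = s + s² (h(s) = s² + s = s + s²)
T(a) = 91 + a
(T(-134) + h(-184)) - 5821 = ((91 - 134) - 184*(1 - 184)) - 5821 = (-43 - 184*(-183)) - 5821 = (-43 + 33672) - 5821 = 33629 - 5821 = 27808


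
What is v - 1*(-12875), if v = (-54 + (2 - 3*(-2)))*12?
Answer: 12323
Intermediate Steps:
v = -552 (v = (-54 + (2 + 6))*12 = (-54 + 8)*12 = -46*12 = -552)
v - 1*(-12875) = -552 - 1*(-12875) = -552 + 12875 = 12323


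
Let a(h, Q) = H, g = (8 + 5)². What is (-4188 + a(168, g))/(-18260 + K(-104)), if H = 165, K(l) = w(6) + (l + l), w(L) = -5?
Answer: 4023/18473 ≈ 0.21778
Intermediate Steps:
g = 169 (g = 13² = 169)
K(l) = -5 + 2*l (K(l) = -5 + (l + l) = -5 + 2*l)
a(h, Q) = 165
(-4188 + a(168, g))/(-18260 + K(-104)) = (-4188 + 165)/(-18260 + (-5 + 2*(-104))) = -4023/(-18260 + (-5 - 208)) = -4023/(-18260 - 213) = -4023/(-18473) = -4023*(-1/18473) = 4023/18473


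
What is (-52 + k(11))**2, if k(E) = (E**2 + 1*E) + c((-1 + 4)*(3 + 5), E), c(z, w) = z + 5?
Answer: 11881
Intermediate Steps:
c(z, w) = 5 + z
k(E) = 29 + E + E**2 (k(E) = (E**2 + 1*E) + (5 + (-1 + 4)*(3 + 5)) = (E**2 + E) + (5 + 3*8) = (E + E**2) + (5 + 24) = (E + E**2) + 29 = 29 + E + E**2)
(-52 + k(11))**2 = (-52 + (29 + 11 + 11**2))**2 = (-52 + (29 + 11 + 121))**2 = (-52 + 161)**2 = 109**2 = 11881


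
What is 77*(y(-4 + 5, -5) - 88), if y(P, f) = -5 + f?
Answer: -7546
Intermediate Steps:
77*(y(-4 + 5, -5) - 88) = 77*((-5 - 5) - 88) = 77*(-10 - 88) = 77*(-98) = -7546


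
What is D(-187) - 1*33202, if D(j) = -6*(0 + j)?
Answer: -32080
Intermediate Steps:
D(j) = -6*j
D(-187) - 1*33202 = -6*(-187) - 1*33202 = 1122 - 33202 = -32080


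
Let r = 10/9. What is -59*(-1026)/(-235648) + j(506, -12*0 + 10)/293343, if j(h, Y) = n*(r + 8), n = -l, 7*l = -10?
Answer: -79893710989/311065610688 ≈ -0.25684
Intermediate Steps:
l = -10/7 (l = (1/7)*(-10) = -10/7 ≈ -1.4286)
r = 10/9 (r = 10*(1/9) = 10/9 ≈ 1.1111)
n = 10/7 (n = -1*(-10/7) = 10/7 ≈ 1.4286)
j(h, Y) = 820/63 (j(h, Y) = 10*(10/9 + 8)/7 = (10/7)*(82/9) = 820/63)
-59*(-1026)/(-235648) + j(506, -12*0 + 10)/293343 = -59*(-1026)/(-235648) + (820/63)/293343 = 60534*(-1/235648) + (820/63)*(1/293343) = -30267/117824 + 820/18480609 = -79893710989/311065610688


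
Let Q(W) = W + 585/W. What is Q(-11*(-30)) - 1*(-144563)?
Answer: 3187685/22 ≈ 1.4489e+5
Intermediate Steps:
Q(-11*(-30)) - 1*(-144563) = (-11*(-30) + 585/((-11*(-30)))) - 1*(-144563) = (330 + 585/330) + 144563 = (330 + 585*(1/330)) + 144563 = (330 + 39/22) + 144563 = 7299/22 + 144563 = 3187685/22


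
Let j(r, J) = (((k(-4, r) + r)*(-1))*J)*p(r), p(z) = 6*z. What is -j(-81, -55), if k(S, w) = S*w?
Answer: 6495390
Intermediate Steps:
j(r, J) = 18*J*r² (j(r, J) = (((-4*r + r)*(-1))*J)*(6*r) = ((-3*r*(-1))*J)*(6*r) = ((3*r)*J)*(6*r) = (3*J*r)*(6*r) = 18*J*r²)
-j(-81, -55) = -18*(-55)*(-81)² = -18*(-55)*6561 = -1*(-6495390) = 6495390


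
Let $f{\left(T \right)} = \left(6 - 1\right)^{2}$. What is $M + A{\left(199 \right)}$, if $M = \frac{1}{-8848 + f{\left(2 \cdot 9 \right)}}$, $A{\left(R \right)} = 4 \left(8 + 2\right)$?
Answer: $\frac{352919}{8823} \approx 40.0$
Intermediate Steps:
$A{\left(R \right)} = 40$ ($A{\left(R \right)} = 4 \cdot 10 = 40$)
$f{\left(T \right)} = 25$ ($f{\left(T \right)} = 5^{2} = 25$)
$M = - \frac{1}{8823}$ ($M = \frac{1}{-8848 + 25} = \frac{1}{-8823} = - \frac{1}{8823} \approx -0.00011334$)
$M + A{\left(199 \right)} = - \frac{1}{8823} + 40 = \frac{352919}{8823}$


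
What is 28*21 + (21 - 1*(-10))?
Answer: 619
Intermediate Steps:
28*21 + (21 - 1*(-10)) = 588 + (21 + 10) = 588 + 31 = 619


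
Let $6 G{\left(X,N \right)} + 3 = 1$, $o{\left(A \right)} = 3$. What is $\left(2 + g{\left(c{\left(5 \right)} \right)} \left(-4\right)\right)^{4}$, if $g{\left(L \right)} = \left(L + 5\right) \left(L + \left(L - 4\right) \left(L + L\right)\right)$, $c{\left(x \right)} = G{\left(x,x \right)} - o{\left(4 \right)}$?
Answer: $\frac{4403293386723856}{531441} \approx 8.2856 \cdot 10^{9}$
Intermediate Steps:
$G{\left(X,N \right)} = - \frac{1}{3}$ ($G{\left(X,N \right)} = - \frac{1}{2} + \frac{1}{6} \cdot 1 = - \frac{1}{2} + \frac{1}{6} = - \frac{1}{3}$)
$c{\left(x \right)} = - \frac{10}{3}$ ($c{\left(x \right)} = - \frac{1}{3} - 3 = - \frac{10}{3}$)
$g{\left(L \right)} = \left(5 + L\right) \left(L + 2 L \left(-4 + L\right)\right)$ ($g{\left(L \right)} = \left(5 + L\right) \left(L + \left(-4 + L\right) 2 L\right) = \left(5 + L\right) \left(L + 2 L \left(-4 + L\right)\right)$)
$\left(2 + g{\left(c{\left(5 \right)} \right)} \left(-4\right)\right)^{4} = \left(2 + - \frac{10 \left(-35 + 2 \left(- \frac{10}{3}\right)^{2} + 3 \left(- \frac{10}{3}\right)\right)}{3} \left(-4\right)\right)^{4} = \left(2 + - \frac{10 \left(-35 + 2 \cdot \frac{100}{9} - 10\right)}{3} \left(-4\right)\right)^{4} = \left(2 + - \frac{10 \left(-35 + \frac{200}{9} - 10\right)}{3} \left(-4\right)\right)^{4} = \left(2 + \left(- \frac{10}{3}\right) \left(- \frac{205}{9}\right) \left(-4\right)\right)^{4} = \left(2 + \frac{2050}{27} \left(-4\right)\right)^{4} = \left(2 - \frac{8200}{27}\right)^{4} = \left(- \frac{8146}{27}\right)^{4} = \frac{4403293386723856}{531441}$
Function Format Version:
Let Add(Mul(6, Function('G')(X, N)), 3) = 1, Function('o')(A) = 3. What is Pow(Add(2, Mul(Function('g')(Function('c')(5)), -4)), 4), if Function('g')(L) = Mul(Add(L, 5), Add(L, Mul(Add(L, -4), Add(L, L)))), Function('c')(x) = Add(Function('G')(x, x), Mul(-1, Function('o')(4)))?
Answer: Rational(4403293386723856, 531441) ≈ 8.2856e+9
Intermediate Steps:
Function('G')(X, N) = Rational(-1, 3) (Function('G')(X, N) = Add(Rational(-1, 2), Mul(Rational(1, 6), 1)) = Add(Rational(-1, 2), Rational(1, 6)) = Rational(-1, 3))
Function('c')(x) = Rational(-10, 3) (Function('c')(x) = Add(Rational(-1, 3), Mul(-1, 3)) = Add(Rational(-1, 3), -3) = Rational(-10, 3))
Function('g')(L) = Mul(Add(5, L), Add(L, Mul(2, L, Add(-4, L)))) (Function('g')(L) = Mul(Add(5, L), Add(L, Mul(Add(-4, L), Mul(2, L)))) = Mul(Add(5, L), Add(L, Mul(2, L, Add(-4, L)))))
Pow(Add(2, Mul(Function('g')(Function('c')(5)), -4)), 4) = Pow(Add(2, Mul(Mul(Rational(-10, 3), Add(-35, Mul(2, Pow(Rational(-10, 3), 2)), Mul(3, Rational(-10, 3)))), -4)), 4) = Pow(Add(2, Mul(Mul(Rational(-10, 3), Add(-35, Mul(2, Rational(100, 9)), -10)), -4)), 4) = Pow(Add(2, Mul(Mul(Rational(-10, 3), Add(-35, Rational(200, 9), -10)), -4)), 4) = Pow(Add(2, Mul(Mul(Rational(-10, 3), Rational(-205, 9)), -4)), 4) = Pow(Add(2, Mul(Rational(2050, 27), -4)), 4) = Pow(Add(2, Rational(-8200, 27)), 4) = Pow(Rational(-8146, 27), 4) = Rational(4403293386723856, 531441)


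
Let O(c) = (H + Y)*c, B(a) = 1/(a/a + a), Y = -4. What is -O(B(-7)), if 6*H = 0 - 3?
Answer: -¾ ≈ -0.75000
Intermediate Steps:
H = -½ (H = (0 - 3)/6 = (⅙)*(-3) = -½ ≈ -0.50000)
B(a) = 1/(1 + a)
O(c) = -9*c/2 (O(c) = (-½ - 4)*c = -9*c/2)
-O(B(-7)) = -(-9)/(2*(1 - 7)) = -(-9)/(2*(-6)) = -(-9)*(-1)/(2*6) = -1*¾ = -¾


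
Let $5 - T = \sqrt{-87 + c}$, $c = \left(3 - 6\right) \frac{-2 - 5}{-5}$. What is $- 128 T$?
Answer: $-640 + \frac{256 i \sqrt{570}}{5} \approx -640.0 + 1222.4 i$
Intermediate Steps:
$c = - \frac{21}{5}$ ($c = - 3 \left(\left(- \frac{1}{5}\right) \left(-7\right)\right) = \left(-3\right) \frac{7}{5} = - \frac{21}{5} \approx -4.2$)
$T = 5 - \frac{2 i \sqrt{570}}{5}$ ($T = 5 - \sqrt{-87 - \frac{21}{5}} = 5 - \sqrt{- \frac{456}{5}} = 5 - \frac{2 i \sqrt{570}}{5} \approx 5.0 - 9.5499 i$)
$- 128 T = - 128 \left(5 - \frac{2 i \sqrt{570}}{5}\right) = -640 + \frac{256 i \sqrt{570}}{5}$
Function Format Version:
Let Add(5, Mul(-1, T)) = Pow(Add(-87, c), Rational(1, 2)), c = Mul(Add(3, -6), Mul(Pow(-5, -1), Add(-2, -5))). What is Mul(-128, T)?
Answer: Add(-640, Mul(Rational(256, 5), I, Pow(570, Rational(1, 2)))) ≈ Add(-640.00, Mul(1222.4, I))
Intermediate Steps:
c = Rational(-21, 5) (c = Mul(-3, Mul(Rational(-1, 5), -7)) = Mul(-3, Rational(7, 5)) = Rational(-21, 5) ≈ -4.2000)
T = Add(5, Mul(Rational(-2, 5), I, Pow(570, Rational(1, 2)))) (T = Add(5, Mul(-1, Pow(Add(-87, Rational(-21, 5)), Rational(1, 2)))) = Add(5, Mul(-1, Pow(Rational(-456, 5), Rational(1, 2)))) = Add(5, Mul(-1, Mul(Rational(2, 5), I, Pow(570, Rational(1, 2))))) = Add(5, Mul(Rational(-2, 5), I, Pow(570, Rational(1, 2)))) ≈ Add(5.0000, Mul(-9.5499, I)))
Mul(-128, T) = Mul(-128, Add(5, Mul(Rational(-2, 5), I, Pow(570, Rational(1, 2))))) = Add(-640, Mul(Rational(256, 5), I, Pow(570, Rational(1, 2))))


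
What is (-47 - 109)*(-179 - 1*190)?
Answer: 57564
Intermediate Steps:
(-47 - 109)*(-179 - 1*190) = -156*(-179 - 190) = -156*(-369) = 57564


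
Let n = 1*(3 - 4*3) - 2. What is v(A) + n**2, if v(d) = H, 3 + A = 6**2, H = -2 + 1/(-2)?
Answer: 237/2 ≈ 118.50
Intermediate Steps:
H = -5/2 (H = -2 - 1/2 = -5/2 ≈ -2.5000)
A = 33 (A = -3 + 6**2 = -3 + 36 = 33)
v(d) = -5/2
n = -11 (n = 1*(3 - 12) - 2 = 1*(-9) - 2 = -9 - 2 = -11)
v(A) + n**2 = -5/2 + (-11)**2 = -5/2 + 121 = 237/2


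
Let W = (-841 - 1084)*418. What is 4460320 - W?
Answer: 5264970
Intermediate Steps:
W = -804650 (W = -1925*418 = -804650)
4460320 - W = 4460320 - 1*(-804650) = 4460320 + 804650 = 5264970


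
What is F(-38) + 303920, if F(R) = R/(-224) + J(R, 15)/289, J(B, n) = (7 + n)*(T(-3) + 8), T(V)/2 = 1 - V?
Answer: 9837327475/32368 ≈ 3.0392e+5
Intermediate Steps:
T(V) = 2 - 2*V (T(V) = 2*(1 - V) = 2 - 2*V)
J(B, n) = 112 + 16*n (J(B, n) = (7 + n)*((2 - 2*(-3)) + 8) = (7 + n)*((2 + 6) + 8) = (7 + n)*(8 + 8) = (7 + n)*16 = 112 + 16*n)
F(R) = 352/289 - R/224 (F(R) = R/(-224) + (112 + 16*15)/289 = R*(-1/224) + (112 + 240)*(1/289) = -R/224 + 352*(1/289) = -R/224 + 352/289 = 352/289 - R/224)
F(-38) + 303920 = (352/289 - 1/224*(-38)) + 303920 = (352/289 + 19/112) + 303920 = 44915/32368 + 303920 = 9837327475/32368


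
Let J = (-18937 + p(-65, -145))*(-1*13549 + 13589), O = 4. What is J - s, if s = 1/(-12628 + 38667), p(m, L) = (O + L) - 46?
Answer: -19918793441/26039 ≈ -7.6496e+5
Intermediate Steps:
p(m, L) = -42 + L (p(m, L) = (4 + L) - 46 = -42 + L)
J = -764960 (J = (-18937 + (-42 - 145))*(-1*13549 + 13589) = (-18937 - 187)*(-13549 + 13589) = -19124*40 = -764960)
s = 1/26039 ≈ 3.8404e-5
J - s = -764960 - 1*1/26039 = -764960 - 1/26039 = -19918793441/26039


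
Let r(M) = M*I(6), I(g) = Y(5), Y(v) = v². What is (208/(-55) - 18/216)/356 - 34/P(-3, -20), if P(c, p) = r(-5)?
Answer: 1533953/5874000 ≈ 0.26114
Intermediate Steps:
I(g) = 25 (I(g) = 5² = 25)
r(M) = 25*M (r(M) = M*25 = 25*M)
P(c, p) = -125 (P(c, p) = 25*(-5) = -125)
(208/(-55) - 18/216)/356 - 34/P(-3, -20) = (208/(-55) - 18/216)/356 - 34/(-125) = (208*(-1/55) - 18*1/216)*(1/356) - 34*(-1/125) = (-208/55 - 1/12)*(1/356) + 34/125 = -2551/660*1/356 + 34/125 = -2551/234960 + 34/125 = 1533953/5874000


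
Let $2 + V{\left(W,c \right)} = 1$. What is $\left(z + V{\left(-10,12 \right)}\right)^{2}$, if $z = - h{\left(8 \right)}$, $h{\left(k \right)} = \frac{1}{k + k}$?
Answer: $\frac{289}{256} \approx 1.1289$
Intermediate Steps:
$h{\left(k \right)} = \frac{1}{2 k}$
$V{\left(W,c \right)} = -1$ ($V{\left(W,c \right)} = -2 + 1 = -1$)
$z = - \frac{1}{16}$ ($z = - \frac{1}{2 \cdot 8} = \left(-1\right) \frac{1}{16} = - \frac{1}{16} \approx -0.0625$)
$\left(z + V{\left(-10,12 \right)}\right)^{2} = \left(- \frac{1}{16} - 1\right)^{2} = \left(- \frac{17}{16}\right)^{2} = \frac{289}{256}$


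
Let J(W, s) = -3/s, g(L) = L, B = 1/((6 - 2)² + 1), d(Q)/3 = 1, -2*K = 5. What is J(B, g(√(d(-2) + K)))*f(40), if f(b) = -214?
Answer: 642*√2 ≈ 907.92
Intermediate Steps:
K = -5/2 (K = -½*5 = -5/2 ≈ -2.5000)
d(Q) = 3 (d(Q) = 3*1 = 3)
B = 1/17 (B = 1/(4² + 1) = 1/(16 + 1) = 1/17 ≈ 0.058824)
J(B, g(√(d(-2) + K)))*f(40) = -3/√(3 - 5/2)*(-214) = -3*√2*(-214) = 642*√2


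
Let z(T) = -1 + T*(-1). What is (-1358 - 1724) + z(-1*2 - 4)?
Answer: -3077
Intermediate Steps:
z(T) = -1 - T
(-1358 - 1724) + z(-1*2 - 4) = (-1358 - 1724) + (-1 - (-1*2 - 4)) = -3082 + (-1 - (-2 - 4)) = -3082 + (-1 - 1*(-6)) = -3082 + (-1 + 6) = -3082 + 5 = -3077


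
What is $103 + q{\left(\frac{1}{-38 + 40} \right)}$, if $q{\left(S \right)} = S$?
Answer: $\frac{207}{2} \approx 103.5$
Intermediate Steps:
$103 + q{\left(\frac{1}{-38 + 40} \right)} = 103 + \frac{1}{-38 + 40} = 103 + \frac{1}{2} = \frac{207}{2}$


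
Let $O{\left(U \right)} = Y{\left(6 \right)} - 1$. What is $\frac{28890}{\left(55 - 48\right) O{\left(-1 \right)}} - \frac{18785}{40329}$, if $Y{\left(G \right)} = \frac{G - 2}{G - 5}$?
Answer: $\frac{388236775}{282303} \approx 1375.2$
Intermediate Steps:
$Y{\left(G \right)} = \frac{-2 + G}{-5 + G}$
$O{\left(U \right)} = 3$ ($O{\left(U \right)} = \frac{-2 + 6}{-5 + 6} - 1 = 1^{-1} \cdot 4 - 1 = 1 \cdot 4 - 1 = 4 - 1 = 3$)
$\frac{28890}{\left(55 - 48\right) O{\left(-1 \right)}} - \frac{18785}{40329} = \frac{28890}{\left(55 - 48\right) 3} - \frac{18785}{40329} = \frac{28890}{7 \cdot 3} - \frac{18785}{40329} = \frac{28890}{21} - \frac{18785}{40329} = 28890 \cdot \frac{1}{21} - \frac{18785}{40329} = \frac{9630}{7} - \frac{18785}{40329} = \frac{388236775}{282303}$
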